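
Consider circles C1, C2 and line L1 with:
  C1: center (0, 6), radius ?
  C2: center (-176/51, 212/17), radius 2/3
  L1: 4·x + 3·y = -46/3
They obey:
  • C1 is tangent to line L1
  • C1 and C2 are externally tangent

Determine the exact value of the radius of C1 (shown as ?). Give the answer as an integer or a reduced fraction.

1. [C1‖L1]  r_C1² − 400/9 = 0  ⇒  r_C1 = 20/3 (r>0 drops 1)
2. [ext C1·C2]  r_C1² + (4/3)r_C1 − 160/3 = 0  ⇒  r_C1 = 20/3 (r>0 drops 1)

20/3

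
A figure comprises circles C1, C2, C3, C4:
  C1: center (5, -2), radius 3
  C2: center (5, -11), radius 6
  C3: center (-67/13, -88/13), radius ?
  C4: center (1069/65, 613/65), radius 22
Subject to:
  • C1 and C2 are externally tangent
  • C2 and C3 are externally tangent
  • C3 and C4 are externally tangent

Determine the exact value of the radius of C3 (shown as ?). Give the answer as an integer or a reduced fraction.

5

1. [ext C2·C3]  r_C3² + 12r_C3 − 85 = 0  ⇒  r_C3 = 5 (r>0 drops 1)
2. [ext C3·C4]  r_C3² + 44r_C3 − 245 = 0  ⇒  r_C3 = 5 (r>0 drops 1)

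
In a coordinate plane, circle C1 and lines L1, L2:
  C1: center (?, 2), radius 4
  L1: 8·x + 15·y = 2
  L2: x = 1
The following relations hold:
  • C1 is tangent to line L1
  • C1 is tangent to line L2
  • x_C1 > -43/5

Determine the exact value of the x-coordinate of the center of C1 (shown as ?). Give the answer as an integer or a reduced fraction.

1. [C1‖L1]  x_C1² + 7x_C1 − 60 = 0  ⇒  x_C1 = -12 or 5
2. [C1‖L2]  x_C1² − 2x_C1 − 15 = 0  ⇒  x_C1 = -3 or 5

5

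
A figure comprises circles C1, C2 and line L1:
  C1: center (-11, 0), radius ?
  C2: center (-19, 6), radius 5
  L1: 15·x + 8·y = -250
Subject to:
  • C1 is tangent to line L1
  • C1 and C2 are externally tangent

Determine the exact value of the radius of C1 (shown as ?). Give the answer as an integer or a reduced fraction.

1. [C1‖L1]  r_C1² − 25 = 0  ⇒  r_C1 = 5 (r>0 drops 1)
2. [ext C1·C2]  r_C1² + 10r_C1 − 75 = 0  ⇒  r_C1 = 5 (r>0 drops 1)

5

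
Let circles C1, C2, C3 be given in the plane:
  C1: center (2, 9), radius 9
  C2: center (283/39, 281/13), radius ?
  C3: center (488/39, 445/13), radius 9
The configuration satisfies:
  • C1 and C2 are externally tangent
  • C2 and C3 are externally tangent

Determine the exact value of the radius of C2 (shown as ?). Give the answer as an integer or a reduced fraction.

14/3

1. [ext C1·C2]  r_C2² + 18r_C2 − 952/9 = 0  ⇒  r_C2 = 14/3 (r>0 drops 1)
2. [ext C2·C3]  r_C2² + 18r_C2 − 952/9 = 0  ⇒  r_C2 = 14/3 (r>0 drops 1)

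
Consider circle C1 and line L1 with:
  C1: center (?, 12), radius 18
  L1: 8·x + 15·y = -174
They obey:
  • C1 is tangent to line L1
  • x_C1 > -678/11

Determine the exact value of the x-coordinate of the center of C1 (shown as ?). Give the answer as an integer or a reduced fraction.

-6

1. [C1‖L1]  x_C1² + (177/2)x_C1 + 495 = 0  ⇒  x_C1 = -165/2 or -6
2. given x_C1 > -678/11: keep -6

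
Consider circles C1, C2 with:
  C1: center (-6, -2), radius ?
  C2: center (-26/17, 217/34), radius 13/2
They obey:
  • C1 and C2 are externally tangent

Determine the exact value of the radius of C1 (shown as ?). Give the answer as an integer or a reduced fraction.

3

1. [ext C1·C2]  r_C1² + 13r_C1 − 48 = 0  ⇒  r_C1 = 3 (r>0 drops 1)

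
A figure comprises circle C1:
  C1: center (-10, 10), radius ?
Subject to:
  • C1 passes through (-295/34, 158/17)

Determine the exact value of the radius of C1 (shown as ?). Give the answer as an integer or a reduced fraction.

1. [C1∋P]  r_C1² − 9/4 = 0  ⇒  r_C1 = 3/2 (r>0 drops 1)

3/2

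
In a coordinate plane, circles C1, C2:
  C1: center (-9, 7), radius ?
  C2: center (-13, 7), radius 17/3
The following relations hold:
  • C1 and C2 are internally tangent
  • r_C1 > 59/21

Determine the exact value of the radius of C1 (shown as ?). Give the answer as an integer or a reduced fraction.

29/3

1. [int C1,C2]  r_C1² − (34/3)r_C1 + 145/9 = 0  ⇒  r_C1 = 5/3 or 29/3
2. given r_C1 > 59/21: keep 29/3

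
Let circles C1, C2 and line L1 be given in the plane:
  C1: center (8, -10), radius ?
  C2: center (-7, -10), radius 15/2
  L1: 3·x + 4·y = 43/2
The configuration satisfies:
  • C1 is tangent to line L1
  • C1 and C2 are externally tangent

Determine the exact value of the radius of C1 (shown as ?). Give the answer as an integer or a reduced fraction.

15/2

1. [C1‖L1]  r_C1² − 225/4 = 0  ⇒  r_C1 = 15/2 (r>0 drops 1)
2. [ext C1·C2]  r_C1² + 15r_C1 − 675/4 = 0  ⇒  r_C1 = 15/2 (r>0 drops 1)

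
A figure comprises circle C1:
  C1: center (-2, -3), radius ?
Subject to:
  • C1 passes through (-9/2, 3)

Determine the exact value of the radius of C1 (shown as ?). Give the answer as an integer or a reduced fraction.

13/2

1. [C1∋P]  r_C1² − 169/4 = 0  ⇒  r_C1 = 13/2 (r>0 drops 1)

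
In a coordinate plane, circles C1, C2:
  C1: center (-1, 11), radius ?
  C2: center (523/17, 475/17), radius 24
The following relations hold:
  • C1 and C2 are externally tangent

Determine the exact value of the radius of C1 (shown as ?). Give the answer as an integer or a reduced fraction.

1. [ext C1·C2]  r_C1² + 48r_C1 − 720 = 0  ⇒  r_C1 = 12 (r>0 drops 1)

12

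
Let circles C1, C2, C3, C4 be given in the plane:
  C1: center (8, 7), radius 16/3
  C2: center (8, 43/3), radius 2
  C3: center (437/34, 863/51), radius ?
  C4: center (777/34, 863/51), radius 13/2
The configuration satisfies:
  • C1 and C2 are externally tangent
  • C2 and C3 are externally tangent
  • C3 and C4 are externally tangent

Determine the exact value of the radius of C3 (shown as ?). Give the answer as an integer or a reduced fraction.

7/2

1. [ext C2·C3]  r_C3² + 4r_C3 − 105/4 = 0  ⇒  r_C3 = 7/2 (r>0 drops 1)
2. [ext C3·C4]  r_C3² + 13r_C3 − 231/4 = 0  ⇒  r_C3 = 7/2 (r>0 drops 1)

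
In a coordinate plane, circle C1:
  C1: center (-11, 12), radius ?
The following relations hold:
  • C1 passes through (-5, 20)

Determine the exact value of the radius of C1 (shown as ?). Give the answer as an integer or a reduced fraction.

1. [C1∋P]  r_C1² − 100 = 0  ⇒  r_C1 = 10 (r>0 drops 1)

10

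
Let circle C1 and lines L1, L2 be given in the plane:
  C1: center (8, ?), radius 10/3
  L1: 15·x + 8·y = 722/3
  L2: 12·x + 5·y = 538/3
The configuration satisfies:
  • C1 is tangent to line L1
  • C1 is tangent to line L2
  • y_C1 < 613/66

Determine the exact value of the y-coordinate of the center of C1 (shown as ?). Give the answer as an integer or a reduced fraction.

1. [C1‖L1]  y_C1² − (181/6)y_C1 + 532/3 = 0  ⇒  y_C1 = 8 or 133/6
2. [C1‖L2]  y_C1² − (100/3)y_C1 + 608/3 = 0  ⇒  y_C1 = 8 or 76/3

8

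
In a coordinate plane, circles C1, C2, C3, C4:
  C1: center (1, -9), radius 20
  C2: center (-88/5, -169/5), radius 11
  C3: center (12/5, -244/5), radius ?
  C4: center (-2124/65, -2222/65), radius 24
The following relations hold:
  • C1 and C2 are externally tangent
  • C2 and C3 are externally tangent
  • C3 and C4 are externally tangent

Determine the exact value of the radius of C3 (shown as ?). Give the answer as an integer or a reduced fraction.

14

1. [ext C2·C3]  r_C3² + 22r_C3 − 504 = 0  ⇒  r_C3 = 14 (r>0 drops 1)
2. [ext C3·C4]  r_C3² + 48r_C3 − 868 = 0  ⇒  r_C3 = 14 (r>0 drops 1)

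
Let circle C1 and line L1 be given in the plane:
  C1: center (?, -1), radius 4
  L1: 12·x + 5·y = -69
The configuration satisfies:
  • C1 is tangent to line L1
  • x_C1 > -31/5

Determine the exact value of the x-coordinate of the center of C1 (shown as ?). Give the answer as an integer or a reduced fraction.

1. [C1‖L1]  x_C1² + (32/3)x_C1 + 29/3 = 0  ⇒  x_C1 = -29/3 or -1
2. given x_C1 > -31/5: keep -1

-1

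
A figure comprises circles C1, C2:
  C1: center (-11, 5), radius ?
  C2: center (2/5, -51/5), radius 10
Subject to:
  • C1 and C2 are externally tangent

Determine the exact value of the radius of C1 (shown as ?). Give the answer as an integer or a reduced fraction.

1. [ext C1·C2]  r_C1² + 20r_C1 − 261 = 0  ⇒  r_C1 = 9 (r>0 drops 1)

9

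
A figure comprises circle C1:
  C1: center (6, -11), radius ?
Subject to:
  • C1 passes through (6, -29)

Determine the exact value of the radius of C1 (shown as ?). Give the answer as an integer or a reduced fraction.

18

1. [C1∋P]  r_C1² − 324 = 0  ⇒  r_C1 = 18 (r>0 drops 1)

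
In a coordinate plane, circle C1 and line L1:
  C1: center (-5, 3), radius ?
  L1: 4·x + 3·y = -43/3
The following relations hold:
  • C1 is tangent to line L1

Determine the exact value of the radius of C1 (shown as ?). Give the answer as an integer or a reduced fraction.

1. [C1‖L1]  r_C1² − 4/9 = 0  ⇒  r_C1 = 2/3 (r>0 drops 1)

2/3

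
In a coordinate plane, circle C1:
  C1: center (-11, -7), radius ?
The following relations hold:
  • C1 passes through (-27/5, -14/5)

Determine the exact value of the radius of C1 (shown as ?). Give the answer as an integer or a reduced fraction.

1. [C1∋P]  r_C1² − 49 = 0  ⇒  r_C1 = 7 (r>0 drops 1)

7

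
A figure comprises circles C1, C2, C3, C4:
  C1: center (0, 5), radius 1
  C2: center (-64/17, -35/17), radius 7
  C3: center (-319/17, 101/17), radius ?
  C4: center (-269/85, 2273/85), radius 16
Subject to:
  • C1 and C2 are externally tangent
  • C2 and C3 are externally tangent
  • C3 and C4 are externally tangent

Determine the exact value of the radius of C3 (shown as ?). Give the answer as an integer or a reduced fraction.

1. [ext C2·C3]  r_C3² + 14r_C3 − 240 = 0  ⇒  r_C3 = 10 (r>0 drops 1)
2. [ext C3·C4]  r_C3² + 32r_C3 − 420 = 0  ⇒  r_C3 = 10 (r>0 drops 1)

10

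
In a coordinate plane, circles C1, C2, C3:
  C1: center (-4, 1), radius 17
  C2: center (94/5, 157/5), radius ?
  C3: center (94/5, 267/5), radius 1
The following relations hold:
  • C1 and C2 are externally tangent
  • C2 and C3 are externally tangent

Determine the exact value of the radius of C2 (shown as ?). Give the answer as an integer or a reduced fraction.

1. [ext C1·C2]  r_C2² + 34r_C2 − 1155 = 0  ⇒  r_C2 = 21 (r>0 drops 1)
2. [ext C2·C3]  r_C2² + 2r_C2 − 483 = 0  ⇒  r_C2 = 21 (r>0 drops 1)

21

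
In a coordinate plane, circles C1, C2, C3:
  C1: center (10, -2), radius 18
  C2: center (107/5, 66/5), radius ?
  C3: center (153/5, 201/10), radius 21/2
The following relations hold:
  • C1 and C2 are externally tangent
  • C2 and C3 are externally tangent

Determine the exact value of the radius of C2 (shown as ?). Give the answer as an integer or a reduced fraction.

1. [ext C1·C2]  r_C2² + 36r_C2 − 37 = 0  ⇒  r_C2 = 1 (r>0 drops 1)
2. [ext C2·C3]  r_C2² + 21r_C2 − 22 = 0  ⇒  r_C2 = 1 (r>0 drops 1)

1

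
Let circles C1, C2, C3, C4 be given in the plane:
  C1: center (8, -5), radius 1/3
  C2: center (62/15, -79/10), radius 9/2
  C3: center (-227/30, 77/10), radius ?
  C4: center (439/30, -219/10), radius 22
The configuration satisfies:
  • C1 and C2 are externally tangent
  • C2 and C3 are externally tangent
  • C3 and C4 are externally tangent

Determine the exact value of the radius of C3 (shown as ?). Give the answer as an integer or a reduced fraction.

1. [ext C2·C3]  r_C3² + 9r_C3 − 360 = 0  ⇒  r_C3 = 15 (r>0 drops 1)
2. [ext C3·C4]  r_C3² + 44r_C3 − 885 = 0  ⇒  r_C3 = 15 (r>0 drops 1)

15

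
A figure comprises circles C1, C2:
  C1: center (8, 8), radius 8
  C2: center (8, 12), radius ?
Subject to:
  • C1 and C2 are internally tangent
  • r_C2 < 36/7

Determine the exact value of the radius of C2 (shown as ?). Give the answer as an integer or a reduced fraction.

4

1. [int C1,C2]  r_C2² − 16r_C2 + 48 = 0  ⇒  r_C2 = 4 or 12
2. given r_C2 < 36/7: keep 4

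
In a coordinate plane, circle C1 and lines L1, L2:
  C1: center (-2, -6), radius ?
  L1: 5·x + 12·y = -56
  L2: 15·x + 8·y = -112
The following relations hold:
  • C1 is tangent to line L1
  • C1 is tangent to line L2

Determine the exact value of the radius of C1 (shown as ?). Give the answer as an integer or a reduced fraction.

2

1. [C1‖L1]  r_C1² − 4 = 0  ⇒  r_C1 = 2 (r>0 drops 1)
2. [C1‖L2]  r_C1² − 4 = 0  ⇒  r_C1 = 2 (r>0 drops 1)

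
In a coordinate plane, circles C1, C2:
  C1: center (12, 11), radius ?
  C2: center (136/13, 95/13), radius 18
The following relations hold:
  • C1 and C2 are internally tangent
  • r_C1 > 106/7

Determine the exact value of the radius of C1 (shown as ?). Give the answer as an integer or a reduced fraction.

22

1. [int C1,C2]  r_C1² − 36r_C1 + 308 = 0  ⇒  r_C1 = 14 or 22
2. given r_C1 > 106/7: keep 22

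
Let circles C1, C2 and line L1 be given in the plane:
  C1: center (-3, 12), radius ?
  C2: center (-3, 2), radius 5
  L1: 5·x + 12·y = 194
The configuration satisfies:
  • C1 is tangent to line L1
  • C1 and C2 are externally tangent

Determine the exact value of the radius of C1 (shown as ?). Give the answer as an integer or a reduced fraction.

5

1. [C1‖L1]  r_C1² − 25 = 0  ⇒  r_C1 = 5 (r>0 drops 1)
2. [ext C1·C2]  r_C1² + 10r_C1 − 75 = 0  ⇒  r_C1 = 5 (r>0 drops 1)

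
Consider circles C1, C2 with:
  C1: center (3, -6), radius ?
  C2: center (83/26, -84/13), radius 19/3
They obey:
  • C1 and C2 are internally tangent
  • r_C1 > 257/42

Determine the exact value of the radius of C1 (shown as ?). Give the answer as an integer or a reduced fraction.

41/6

1. [int C1,C2]  r_C1² − (38/3)r_C1 + 1435/36 = 0  ⇒  r_C1 = 35/6 or 41/6
2. given r_C1 > 257/42: keep 41/6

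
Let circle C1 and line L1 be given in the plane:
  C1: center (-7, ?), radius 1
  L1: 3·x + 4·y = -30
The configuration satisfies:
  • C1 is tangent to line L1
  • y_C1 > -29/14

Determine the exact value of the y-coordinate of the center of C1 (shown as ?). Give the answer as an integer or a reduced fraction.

-1

1. [C1‖L1]  y_C1² + (9/2)y_C1 + 7/2 = 0  ⇒  y_C1 = -7/2 or -1
2. given y_C1 > -29/14: keep -1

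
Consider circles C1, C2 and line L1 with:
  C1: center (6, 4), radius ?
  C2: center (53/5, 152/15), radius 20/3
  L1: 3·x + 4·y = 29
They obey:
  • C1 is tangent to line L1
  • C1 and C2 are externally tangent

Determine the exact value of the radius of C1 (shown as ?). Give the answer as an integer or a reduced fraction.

1. [C1‖L1]  r_C1² − 1 = 0  ⇒  r_C1 = 1 (r>0 drops 1)
2. [ext C1·C2]  r_C1² + (40/3)r_C1 − 43/3 = 0  ⇒  r_C1 = 1 (r>0 drops 1)

1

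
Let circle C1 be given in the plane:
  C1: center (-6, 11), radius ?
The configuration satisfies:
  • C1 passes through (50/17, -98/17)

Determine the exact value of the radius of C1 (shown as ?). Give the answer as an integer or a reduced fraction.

1. [C1∋P]  r_C1² − 361 = 0  ⇒  r_C1 = 19 (r>0 drops 1)

19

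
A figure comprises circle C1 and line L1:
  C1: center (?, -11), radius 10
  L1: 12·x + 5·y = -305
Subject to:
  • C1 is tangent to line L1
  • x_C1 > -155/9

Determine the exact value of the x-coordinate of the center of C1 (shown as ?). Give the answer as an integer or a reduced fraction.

-10

1. [C1‖L1]  x_C1² + (125/3)x_C1 + 950/3 = 0  ⇒  x_C1 = -95/3 or -10
2. given x_C1 > -155/9: keep -10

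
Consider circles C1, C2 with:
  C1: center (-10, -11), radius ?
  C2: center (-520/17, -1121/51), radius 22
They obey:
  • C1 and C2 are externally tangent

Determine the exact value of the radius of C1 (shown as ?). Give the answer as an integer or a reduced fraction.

4/3

1. [ext C1·C2]  r_C1² + 44r_C1 − 544/9 = 0  ⇒  r_C1 = 4/3 (r>0 drops 1)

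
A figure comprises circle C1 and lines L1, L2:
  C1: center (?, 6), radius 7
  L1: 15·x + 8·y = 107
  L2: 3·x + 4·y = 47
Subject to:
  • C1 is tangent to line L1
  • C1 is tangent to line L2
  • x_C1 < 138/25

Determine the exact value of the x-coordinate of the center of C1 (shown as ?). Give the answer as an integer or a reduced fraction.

1. [C1‖L1]  x_C1² − (118/15)x_C1 − 712/15 = 0  ⇒  x_C1 = -4 or 178/15
2. [C1‖L2]  x_C1² − (46/3)x_C1 − 232/3 = 0  ⇒  x_C1 = -4 or 58/3

-4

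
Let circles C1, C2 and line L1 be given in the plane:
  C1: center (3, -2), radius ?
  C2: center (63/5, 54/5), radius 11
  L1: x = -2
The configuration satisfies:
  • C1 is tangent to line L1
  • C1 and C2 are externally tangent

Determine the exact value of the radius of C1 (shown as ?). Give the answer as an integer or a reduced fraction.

5

1. [C1‖L1]  r_C1² − 25 = 0  ⇒  r_C1 = 5 (r>0 drops 1)
2. [ext C1·C2]  r_C1² + 22r_C1 − 135 = 0  ⇒  r_C1 = 5 (r>0 drops 1)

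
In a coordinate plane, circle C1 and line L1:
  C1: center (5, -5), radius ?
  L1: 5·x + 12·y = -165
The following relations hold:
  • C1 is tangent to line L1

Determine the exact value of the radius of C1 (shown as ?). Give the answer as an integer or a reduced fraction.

10

1. [C1‖L1]  r_C1² − 100 = 0  ⇒  r_C1 = 10 (r>0 drops 1)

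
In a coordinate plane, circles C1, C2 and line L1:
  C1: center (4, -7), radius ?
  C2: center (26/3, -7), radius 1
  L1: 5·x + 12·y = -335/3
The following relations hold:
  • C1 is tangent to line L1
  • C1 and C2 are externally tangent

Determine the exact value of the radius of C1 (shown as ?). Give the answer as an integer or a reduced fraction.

11/3

1. [C1‖L1]  r_C1² − 121/9 = 0  ⇒  r_C1 = 11/3 (r>0 drops 1)
2. [ext C1·C2]  r_C1² + 2r_C1 − 187/9 = 0  ⇒  r_C1 = 11/3 (r>0 drops 1)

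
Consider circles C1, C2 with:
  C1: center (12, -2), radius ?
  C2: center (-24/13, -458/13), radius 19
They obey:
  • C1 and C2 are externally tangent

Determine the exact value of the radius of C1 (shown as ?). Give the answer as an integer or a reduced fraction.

17

1. [ext C1·C2]  r_C1² + 38r_C1 − 935 = 0  ⇒  r_C1 = 17 (r>0 drops 1)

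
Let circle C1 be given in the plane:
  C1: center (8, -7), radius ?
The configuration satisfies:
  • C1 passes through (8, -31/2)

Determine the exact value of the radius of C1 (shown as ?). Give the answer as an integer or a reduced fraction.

1. [C1∋P]  r_C1² − 289/4 = 0  ⇒  r_C1 = 17/2 (r>0 drops 1)

17/2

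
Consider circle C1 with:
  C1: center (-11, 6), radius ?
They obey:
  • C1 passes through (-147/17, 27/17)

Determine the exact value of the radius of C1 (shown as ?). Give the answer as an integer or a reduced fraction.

1. [C1∋P]  r_C1² − 25 = 0  ⇒  r_C1 = 5 (r>0 drops 1)

5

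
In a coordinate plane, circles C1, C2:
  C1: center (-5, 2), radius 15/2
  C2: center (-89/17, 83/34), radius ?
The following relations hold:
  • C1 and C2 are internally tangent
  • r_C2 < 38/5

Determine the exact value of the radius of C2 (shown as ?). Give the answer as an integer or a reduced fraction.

1. [int C1,C2]  r_C2² − 15r_C2 + 56 = 0  ⇒  r_C2 = 7 or 8
2. given r_C2 < 38/5: keep 7

7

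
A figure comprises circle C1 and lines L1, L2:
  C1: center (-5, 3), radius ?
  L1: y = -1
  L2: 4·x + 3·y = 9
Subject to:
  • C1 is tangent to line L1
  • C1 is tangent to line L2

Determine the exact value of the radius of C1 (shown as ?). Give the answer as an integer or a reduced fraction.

1. [C1‖L1]  r_C1² − 16 = 0  ⇒  r_C1 = 4 (r>0 drops 1)
2. [C1‖L2]  r_C1² − 16 = 0  ⇒  r_C1 = 4 (r>0 drops 1)

4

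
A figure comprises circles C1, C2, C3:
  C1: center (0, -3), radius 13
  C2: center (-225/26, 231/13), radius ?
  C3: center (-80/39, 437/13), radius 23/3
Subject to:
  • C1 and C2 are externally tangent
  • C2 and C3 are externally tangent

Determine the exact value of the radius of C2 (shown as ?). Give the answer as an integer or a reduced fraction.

19/2

1. [ext C1·C2]  r_C2² + 26r_C2 − 1349/4 = 0  ⇒  r_C2 = 19/2 (r>0 drops 1)
2. [ext C2·C3]  r_C2² + (46/3)r_C2 − 2831/12 = 0  ⇒  r_C2 = 19/2 (r>0 drops 1)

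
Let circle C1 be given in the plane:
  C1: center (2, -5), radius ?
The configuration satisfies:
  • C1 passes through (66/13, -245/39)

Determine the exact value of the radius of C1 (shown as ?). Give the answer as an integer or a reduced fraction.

10/3

1. [C1∋P]  r_C1² − 100/9 = 0  ⇒  r_C1 = 10/3 (r>0 drops 1)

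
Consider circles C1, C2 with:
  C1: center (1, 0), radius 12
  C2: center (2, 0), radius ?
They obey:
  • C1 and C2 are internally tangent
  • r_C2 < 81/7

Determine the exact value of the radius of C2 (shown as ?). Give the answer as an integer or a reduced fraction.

11

1. [int C1,C2]  r_C2² − 24r_C2 + 143 = 0  ⇒  r_C2 = 11 or 13
2. given r_C2 < 81/7: keep 11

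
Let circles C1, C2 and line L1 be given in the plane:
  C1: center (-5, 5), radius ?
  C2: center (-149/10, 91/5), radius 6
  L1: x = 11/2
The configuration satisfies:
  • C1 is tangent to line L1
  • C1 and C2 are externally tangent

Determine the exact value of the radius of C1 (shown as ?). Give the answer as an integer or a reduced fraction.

21/2

1. [C1‖L1]  r_C1² − 441/4 = 0  ⇒  r_C1 = 21/2 (r>0 drops 1)
2. [ext C1·C2]  r_C1² + 12r_C1 − 945/4 = 0  ⇒  r_C1 = 21/2 (r>0 drops 1)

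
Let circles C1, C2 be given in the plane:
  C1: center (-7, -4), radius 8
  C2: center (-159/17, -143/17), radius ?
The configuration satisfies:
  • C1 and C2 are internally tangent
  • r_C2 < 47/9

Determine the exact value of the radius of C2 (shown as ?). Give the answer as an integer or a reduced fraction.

1. [int C1,C2]  r_C2² − 16r_C2 + 39 = 0  ⇒  r_C2 = 3 or 13
2. given r_C2 < 47/9: keep 3

3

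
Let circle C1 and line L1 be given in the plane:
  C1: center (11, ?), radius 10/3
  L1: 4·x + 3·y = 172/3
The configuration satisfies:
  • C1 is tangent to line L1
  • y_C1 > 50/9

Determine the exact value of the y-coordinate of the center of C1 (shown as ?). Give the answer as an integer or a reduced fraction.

10

1. [C1‖L1]  y_C1² − (80/9)y_C1 − 100/9 = 0  ⇒  y_C1 = -10/9 or 10
2. given y_C1 > 50/9: keep 10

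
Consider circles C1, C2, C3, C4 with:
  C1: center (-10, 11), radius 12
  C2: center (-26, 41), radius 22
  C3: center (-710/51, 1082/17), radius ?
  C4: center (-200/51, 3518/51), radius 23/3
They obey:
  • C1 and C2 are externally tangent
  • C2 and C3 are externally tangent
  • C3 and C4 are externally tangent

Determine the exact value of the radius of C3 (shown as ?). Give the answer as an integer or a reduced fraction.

11/3

1. [ext C2·C3]  r_C3² + 44r_C3 − 1573/9 = 0  ⇒  r_C3 = 11/3 (r>0 drops 1)
2. [ext C3·C4]  r_C3² + (46/3)r_C3 − 209/3 = 0  ⇒  r_C3 = 11/3 (r>0 drops 1)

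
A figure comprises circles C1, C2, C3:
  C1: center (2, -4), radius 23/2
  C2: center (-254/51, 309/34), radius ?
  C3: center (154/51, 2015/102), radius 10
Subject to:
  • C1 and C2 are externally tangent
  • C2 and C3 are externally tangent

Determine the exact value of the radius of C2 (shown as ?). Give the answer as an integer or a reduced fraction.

10/3

1. [ext C1·C2]  r_C2² + 23r_C2 − 790/9 = 0  ⇒  r_C2 = 10/3 (r>0 drops 1)
2. [ext C2·C3]  r_C2² + 20r_C2 − 700/9 = 0  ⇒  r_C2 = 10/3 (r>0 drops 1)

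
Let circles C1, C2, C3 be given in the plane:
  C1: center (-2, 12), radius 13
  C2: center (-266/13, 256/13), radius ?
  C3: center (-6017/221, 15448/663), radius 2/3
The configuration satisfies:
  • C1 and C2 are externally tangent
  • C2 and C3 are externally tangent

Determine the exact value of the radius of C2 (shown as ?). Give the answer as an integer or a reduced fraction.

1. [ext C1·C2]  r_C2² + 26r_C2 − 231 = 0  ⇒  r_C2 = 7 (r>0 drops 1)
2. [ext C2·C3]  r_C2² + (4/3)r_C2 − 175/3 = 0  ⇒  r_C2 = 7 (r>0 drops 1)

7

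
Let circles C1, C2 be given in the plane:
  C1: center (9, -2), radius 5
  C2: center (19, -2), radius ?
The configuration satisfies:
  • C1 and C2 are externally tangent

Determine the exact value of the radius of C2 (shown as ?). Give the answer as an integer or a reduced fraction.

5

1. [ext C1·C2]  r_C2² + 10r_C2 − 75 = 0  ⇒  r_C2 = 5 (r>0 drops 1)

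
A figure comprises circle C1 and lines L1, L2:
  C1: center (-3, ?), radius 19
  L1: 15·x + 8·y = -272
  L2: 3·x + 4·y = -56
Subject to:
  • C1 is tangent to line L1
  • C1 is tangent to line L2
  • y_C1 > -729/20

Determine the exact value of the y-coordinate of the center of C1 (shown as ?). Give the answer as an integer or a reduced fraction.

12

1. [C1‖L1]  y_C1² + (227/4)y_C1 − 825 = 0  ⇒  y_C1 = -275/4 or 12
2. [C1‖L2]  y_C1² + (47/2)y_C1 − 426 = 0  ⇒  y_C1 = -71/2 or 12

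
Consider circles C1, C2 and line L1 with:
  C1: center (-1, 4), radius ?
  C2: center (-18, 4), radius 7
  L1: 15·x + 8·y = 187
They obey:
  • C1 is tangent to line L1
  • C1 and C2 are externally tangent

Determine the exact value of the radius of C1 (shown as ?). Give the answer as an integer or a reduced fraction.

1. [C1‖L1]  r_C1² − 100 = 0  ⇒  r_C1 = 10 (r>0 drops 1)
2. [ext C1·C2]  r_C1² + 14r_C1 − 240 = 0  ⇒  r_C1 = 10 (r>0 drops 1)

10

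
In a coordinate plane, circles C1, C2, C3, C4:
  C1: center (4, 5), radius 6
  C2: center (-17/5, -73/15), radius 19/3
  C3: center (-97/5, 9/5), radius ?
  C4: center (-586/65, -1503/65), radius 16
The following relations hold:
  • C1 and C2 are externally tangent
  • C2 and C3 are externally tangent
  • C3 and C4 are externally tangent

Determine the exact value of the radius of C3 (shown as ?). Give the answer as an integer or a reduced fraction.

1. [ext C2·C3]  r_C3² + (38/3)r_C3 − 781/3 = 0  ⇒  r_C3 = 11 (r>0 drops 1)
2. [ext C3·C4]  r_C3² + 32r_C3 − 473 = 0  ⇒  r_C3 = 11 (r>0 drops 1)

11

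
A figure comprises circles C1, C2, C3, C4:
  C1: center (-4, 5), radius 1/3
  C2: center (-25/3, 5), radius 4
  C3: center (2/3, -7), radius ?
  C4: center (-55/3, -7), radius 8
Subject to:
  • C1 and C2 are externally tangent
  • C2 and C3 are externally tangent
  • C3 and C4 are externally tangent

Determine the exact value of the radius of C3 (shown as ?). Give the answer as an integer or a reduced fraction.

1. [ext C2·C3]  r_C3² + 8r_C3 − 209 = 0  ⇒  r_C3 = 11 (r>0 drops 1)
2. [ext C3·C4]  r_C3² + 16r_C3 − 297 = 0  ⇒  r_C3 = 11 (r>0 drops 1)

11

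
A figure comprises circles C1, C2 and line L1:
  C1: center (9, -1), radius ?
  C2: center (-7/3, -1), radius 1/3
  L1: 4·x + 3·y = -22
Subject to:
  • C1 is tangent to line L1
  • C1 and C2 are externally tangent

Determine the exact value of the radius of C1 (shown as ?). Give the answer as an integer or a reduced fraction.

1. [C1‖L1]  r_C1² − 121 = 0  ⇒  r_C1 = 11 (r>0 drops 1)
2. [ext C1·C2]  r_C1² + (2/3)r_C1 − 385/3 = 0  ⇒  r_C1 = 11 (r>0 drops 1)

11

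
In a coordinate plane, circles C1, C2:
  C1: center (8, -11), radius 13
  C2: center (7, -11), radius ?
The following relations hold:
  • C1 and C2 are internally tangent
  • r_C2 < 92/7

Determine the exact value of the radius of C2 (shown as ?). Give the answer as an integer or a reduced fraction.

1. [int C1,C2]  r_C2² − 26r_C2 + 168 = 0  ⇒  r_C2 = 12 or 14
2. given r_C2 < 92/7: keep 12

12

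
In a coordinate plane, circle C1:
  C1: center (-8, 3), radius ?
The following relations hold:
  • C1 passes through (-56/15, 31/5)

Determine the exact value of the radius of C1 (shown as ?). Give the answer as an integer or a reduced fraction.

16/3

1. [C1∋P]  r_C1² − 256/9 = 0  ⇒  r_C1 = 16/3 (r>0 drops 1)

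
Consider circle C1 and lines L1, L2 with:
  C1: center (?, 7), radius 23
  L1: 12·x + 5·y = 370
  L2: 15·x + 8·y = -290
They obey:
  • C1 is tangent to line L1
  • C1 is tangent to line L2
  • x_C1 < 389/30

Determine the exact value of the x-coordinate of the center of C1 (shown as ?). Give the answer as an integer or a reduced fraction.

3

1. [C1‖L1]  x_C1² − (335/6)x_C1 + 317/2 = 0  ⇒  x_C1 = 3 or 317/6
2. [C1‖L2]  x_C1² + (692/15)x_C1 − 737/5 = 0  ⇒  x_C1 = -737/15 or 3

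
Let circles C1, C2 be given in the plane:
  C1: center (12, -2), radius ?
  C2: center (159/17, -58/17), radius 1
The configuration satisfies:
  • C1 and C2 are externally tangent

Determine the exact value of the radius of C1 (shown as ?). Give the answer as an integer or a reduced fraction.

2

1. [ext C1·C2]  r_C1² + 2r_C1 − 8 = 0  ⇒  r_C1 = 2 (r>0 drops 1)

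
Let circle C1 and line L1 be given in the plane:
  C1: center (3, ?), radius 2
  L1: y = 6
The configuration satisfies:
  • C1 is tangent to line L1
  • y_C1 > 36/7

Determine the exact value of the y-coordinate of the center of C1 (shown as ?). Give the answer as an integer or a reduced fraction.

8

1. [C1‖L1]  y_C1² − 12y_C1 + 32 = 0  ⇒  y_C1 = 4 or 8
2. given y_C1 > 36/7: keep 8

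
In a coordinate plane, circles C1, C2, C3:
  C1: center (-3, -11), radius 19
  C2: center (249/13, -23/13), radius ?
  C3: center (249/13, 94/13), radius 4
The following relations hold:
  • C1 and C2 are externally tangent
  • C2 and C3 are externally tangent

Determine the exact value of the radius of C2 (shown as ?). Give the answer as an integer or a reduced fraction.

5

1. [ext C1·C2]  r_C2² + 38r_C2 − 215 = 0  ⇒  r_C2 = 5 (r>0 drops 1)
2. [ext C2·C3]  r_C2² + 8r_C2 − 65 = 0  ⇒  r_C2 = 5 (r>0 drops 1)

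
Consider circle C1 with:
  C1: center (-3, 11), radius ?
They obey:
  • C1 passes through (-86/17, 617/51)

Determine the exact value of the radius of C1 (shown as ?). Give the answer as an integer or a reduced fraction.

7/3

1. [C1∋P]  r_C1² − 49/9 = 0  ⇒  r_C1 = 7/3 (r>0 drops 1)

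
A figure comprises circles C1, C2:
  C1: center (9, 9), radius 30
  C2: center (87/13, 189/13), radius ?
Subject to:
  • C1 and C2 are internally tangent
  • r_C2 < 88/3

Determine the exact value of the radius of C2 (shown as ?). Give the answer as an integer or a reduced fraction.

1. [int C1,C2]  r_C2² − 60r_C2 + 864 = 0  ⇒  r_C2 = 24 or 36
2. given r_C2 < 88/3: keep 24

24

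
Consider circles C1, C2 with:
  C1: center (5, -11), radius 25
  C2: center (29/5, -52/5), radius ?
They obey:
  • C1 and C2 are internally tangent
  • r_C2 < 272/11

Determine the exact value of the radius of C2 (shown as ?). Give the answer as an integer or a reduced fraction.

1. [int C1,C2]  r_C2² − 50r_C2 + 624 = 0  ⇒  r_C2 = 24 or 26
2. given r_C2 < 272/11: keep 24

24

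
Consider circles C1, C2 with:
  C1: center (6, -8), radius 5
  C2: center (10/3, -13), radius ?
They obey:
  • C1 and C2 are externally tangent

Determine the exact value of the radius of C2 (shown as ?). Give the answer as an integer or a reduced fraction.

1. [ext C1·C2]  r_C2² + 10r_C2 − 64/9 = 0  ⇒  r_C2 = 2/3 (r>0 drops 1)

2/3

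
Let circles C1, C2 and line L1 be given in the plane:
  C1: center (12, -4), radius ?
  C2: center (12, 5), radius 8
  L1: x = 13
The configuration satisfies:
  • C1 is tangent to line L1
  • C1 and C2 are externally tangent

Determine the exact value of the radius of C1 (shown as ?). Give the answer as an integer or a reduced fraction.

1

1. [C1‖L1]  r_C1² − 1 = 0  ⇒  r_C1 = 1 (r>0 drops 1)
2. [ext C1·C2]  r_C1² + 16r_C1 − 17 = 0  ⇒  r_C1 = 1 (r>0 drops 1)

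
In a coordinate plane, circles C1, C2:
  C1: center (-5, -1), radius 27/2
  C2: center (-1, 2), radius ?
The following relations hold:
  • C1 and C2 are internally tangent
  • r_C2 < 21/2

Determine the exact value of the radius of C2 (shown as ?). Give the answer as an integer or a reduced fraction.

17/2

1. [int C1,C2]  r_C2² − 27r_C2 + 629/4 = 0  ⇒  r_C2 = 17/2 or 37/2
2. given r_C2 < 21/2: keep 17/2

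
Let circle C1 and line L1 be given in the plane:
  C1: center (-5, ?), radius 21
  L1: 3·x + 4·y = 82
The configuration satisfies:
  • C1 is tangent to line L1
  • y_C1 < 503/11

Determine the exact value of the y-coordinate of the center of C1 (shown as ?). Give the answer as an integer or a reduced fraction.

1. [C1‖L1]  y_C1² − (97/2)y_C1 − 101 = 0  ⇒  y_C1 = -2 or 101/2
2. given y_C1 < 503/11: keep -2

-2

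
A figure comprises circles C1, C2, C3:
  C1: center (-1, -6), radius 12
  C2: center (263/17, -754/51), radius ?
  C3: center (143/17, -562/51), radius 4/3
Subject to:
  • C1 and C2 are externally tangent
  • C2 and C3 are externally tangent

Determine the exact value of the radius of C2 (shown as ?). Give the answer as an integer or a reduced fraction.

20/3

1. [ext C1·C2]  r_C2² + 24r_C2 − 1840/9 = 0  ⇒  r_C2 = 20/3 (r>0 drops 1)
2. [ext C2·C3]  r_C2² + (8/3)r_C2 − 560/9 = 0  ⇒  r_C2 = 20/3 (r>0 drops 1)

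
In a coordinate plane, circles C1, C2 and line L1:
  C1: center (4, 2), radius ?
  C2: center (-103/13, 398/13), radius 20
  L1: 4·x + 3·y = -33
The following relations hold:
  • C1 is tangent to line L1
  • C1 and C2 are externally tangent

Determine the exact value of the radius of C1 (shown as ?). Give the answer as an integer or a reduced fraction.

11

1. [C1‖L1]  r_C1² − 121 = 0  ⇒  r_C1 = 11 (r>0 drops 1)
2. [ext C1·C2]  r_C1² + 40r_C1 − 561 = 0  ⇒  r_C1 = 11 (r>0 drops 1)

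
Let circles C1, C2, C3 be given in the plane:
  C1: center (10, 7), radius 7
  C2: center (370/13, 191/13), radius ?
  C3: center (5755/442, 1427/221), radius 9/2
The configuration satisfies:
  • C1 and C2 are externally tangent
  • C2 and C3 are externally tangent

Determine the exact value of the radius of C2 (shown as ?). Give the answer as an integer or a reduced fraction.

1. [ext C1·C2]  r_C2² + 14r_C2 − 351 = 0  ⇒  r_C2 = 13 (r>0 drops 1)
2. [ext C2·C3]  r_C2² + 9r_C2 − 286 = 0  ⇒  r_C2 = 13 (r>0 drops 1)

13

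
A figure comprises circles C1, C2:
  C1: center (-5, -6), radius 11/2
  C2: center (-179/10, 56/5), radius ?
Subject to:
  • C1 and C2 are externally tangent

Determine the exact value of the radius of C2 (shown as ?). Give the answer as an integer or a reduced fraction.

16

1. [ext C1·C2]  r_C2² + 11r_C2 − 432 = 0  ⇒  r_C2 = 16 (r>0 drops 1)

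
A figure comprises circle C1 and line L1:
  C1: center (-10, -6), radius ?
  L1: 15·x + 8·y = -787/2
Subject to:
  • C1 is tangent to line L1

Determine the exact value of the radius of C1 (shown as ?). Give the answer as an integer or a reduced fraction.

1. [C1‖L1]  r_C1² − 529/4 = 0  ⇒  r_C1 = 23/2 (r>0 drops 1)

23/2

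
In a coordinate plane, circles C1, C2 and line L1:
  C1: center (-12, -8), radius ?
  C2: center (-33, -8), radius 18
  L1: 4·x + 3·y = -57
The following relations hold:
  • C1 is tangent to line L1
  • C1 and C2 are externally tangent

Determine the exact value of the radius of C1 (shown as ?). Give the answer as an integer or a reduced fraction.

3

1. [C1‖L1]  r_C1² − 9 = 0  ⇒  r_C1 = 3 (r>0 drops 1)
2. [ext C1·C2]  r_C1² + 36r_C1 − 117 = 0  ⇒  r_C1 = 3 (r>0 drops 1)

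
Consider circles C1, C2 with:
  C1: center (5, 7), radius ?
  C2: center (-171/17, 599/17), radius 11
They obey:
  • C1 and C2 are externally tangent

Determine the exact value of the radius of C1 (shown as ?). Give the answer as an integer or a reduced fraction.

1. [ext C1·C2]  r_C1² + 22r_C1 − 903 = 0  ⇒  r_C1 = 21 (r>0 drops 1)

21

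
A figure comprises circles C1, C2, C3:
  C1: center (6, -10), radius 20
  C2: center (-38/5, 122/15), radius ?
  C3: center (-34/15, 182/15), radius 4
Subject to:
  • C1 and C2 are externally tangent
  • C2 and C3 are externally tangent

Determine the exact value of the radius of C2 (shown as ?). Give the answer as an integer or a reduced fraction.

8/3

1. [ext C1·C2]  r_C2² + 40r_C2 − 1024/9 = 0  ⇒  r_C2 = 8/3 (r>0 drops 1)
2. [ext C2·C3]  r_C2² + 8r_C2 − 256/9 = 0  ⇒  r_C2 = 8/3 (r>0 drops 1)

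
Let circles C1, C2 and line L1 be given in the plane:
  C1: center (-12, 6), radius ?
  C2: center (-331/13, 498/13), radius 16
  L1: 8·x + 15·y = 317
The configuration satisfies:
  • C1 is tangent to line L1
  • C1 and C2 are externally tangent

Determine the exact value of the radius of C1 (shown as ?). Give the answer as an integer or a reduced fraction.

19

1. [C1‖L1]  r_C1² − 361 = 0  ⇒  r_C1 = 19 (r>0 drops 1)
2. [ext C1·C2]  r_C1² + 32r_C1 − 969 = 0  ⇒  r_C1 = 19 (r>0 drops 1)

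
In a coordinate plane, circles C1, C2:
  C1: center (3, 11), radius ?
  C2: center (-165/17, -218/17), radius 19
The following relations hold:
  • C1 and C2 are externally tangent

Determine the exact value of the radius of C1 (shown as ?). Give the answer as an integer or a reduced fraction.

8

1. [ext C1·C2]  r_C1² + 38r_C1 − 368 = 0  ⇒  r_C1 = 8 (r>0 drops 1)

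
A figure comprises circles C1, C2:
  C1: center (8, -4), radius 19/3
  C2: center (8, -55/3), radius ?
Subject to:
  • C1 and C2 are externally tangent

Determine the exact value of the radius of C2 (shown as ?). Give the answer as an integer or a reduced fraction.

8

1. [ext C1·C2]  r_C2² + (38/3)r_C2 − 496/3 = 0  ⇒  r_C2 = 8 (r>0 drops 1)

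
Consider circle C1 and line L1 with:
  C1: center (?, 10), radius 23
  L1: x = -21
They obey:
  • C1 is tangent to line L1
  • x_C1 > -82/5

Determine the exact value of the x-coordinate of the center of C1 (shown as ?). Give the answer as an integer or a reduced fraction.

2

1. [C1‖L1]  x_C1² + 42x_C1 − 88 = 0  ⇒  x_C1 = -44 or 2
2. given x_C1 > -82/5: keep 2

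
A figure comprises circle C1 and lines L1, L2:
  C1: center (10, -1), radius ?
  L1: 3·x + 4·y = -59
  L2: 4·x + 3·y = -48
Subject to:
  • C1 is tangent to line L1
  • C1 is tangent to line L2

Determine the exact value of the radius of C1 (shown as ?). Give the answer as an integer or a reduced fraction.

17

1. [C1‖L1]  r_C1² − 289 = 0  ⇒  r_C1 = 17 (r>0 drops 1)
2. [C1‖L2]  r_C1² − 289 = 0  ⇒  r_C1 = 17 (r>0 drops 1)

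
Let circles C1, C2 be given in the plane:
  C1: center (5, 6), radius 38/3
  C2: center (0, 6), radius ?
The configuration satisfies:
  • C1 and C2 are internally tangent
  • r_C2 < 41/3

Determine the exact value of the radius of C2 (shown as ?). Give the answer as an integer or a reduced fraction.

23/3

1. [int C1,C2]  r_C2² − (76/3)r_C2 + 1219/9 = 0  ⇒  r_C2 = 23/3 or 53/3
2. given r_C2 < 41/3: keep 23/3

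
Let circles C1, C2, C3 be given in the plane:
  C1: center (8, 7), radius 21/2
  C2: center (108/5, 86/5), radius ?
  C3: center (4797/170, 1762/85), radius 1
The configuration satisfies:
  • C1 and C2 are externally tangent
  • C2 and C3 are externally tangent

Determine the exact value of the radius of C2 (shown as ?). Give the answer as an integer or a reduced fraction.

1. [ext C1·C2]  r_C2² + 21r_C2 − 715/4 = 0  ⇒  r_C2 = 13/2 (r>0 drops 1)
2. [ext C2·C3]  r_C2² + 2r_C2 − 221/4 = 0  ⇒  r_C2 = 13/2 (r>0 drops 1)

13/2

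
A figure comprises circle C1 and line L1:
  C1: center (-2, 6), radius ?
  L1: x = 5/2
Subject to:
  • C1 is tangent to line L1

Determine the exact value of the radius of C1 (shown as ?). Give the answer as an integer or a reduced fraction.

1. [C1‖L1]  r_C1² − 81/4 = 0  ⇒  r_C1 = 9/2 (r>0 drops 1)

9/2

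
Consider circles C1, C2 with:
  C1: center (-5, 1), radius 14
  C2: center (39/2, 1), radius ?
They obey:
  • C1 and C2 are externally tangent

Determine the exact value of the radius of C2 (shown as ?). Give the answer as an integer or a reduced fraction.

1. [ext C1·C2]  r_C2² + 28r_C2 − 1617/4 = 0  ⇒  r_C2 = 21/2 (r>0 drops 1)

21/2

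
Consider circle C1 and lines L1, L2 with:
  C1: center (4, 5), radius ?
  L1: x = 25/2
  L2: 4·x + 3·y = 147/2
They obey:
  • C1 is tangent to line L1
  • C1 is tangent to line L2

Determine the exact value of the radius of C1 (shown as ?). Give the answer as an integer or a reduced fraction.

17/2

1. [C1‖L1]  r_C1² − 289/4 = 0  ⇒  r_C1 = 17/2 (r>0 drops 1)
2. [C1‖L2]  r_C1² − 289/4 = 0  ⇒  r_C1 = 17/2 (r>0 drops 1)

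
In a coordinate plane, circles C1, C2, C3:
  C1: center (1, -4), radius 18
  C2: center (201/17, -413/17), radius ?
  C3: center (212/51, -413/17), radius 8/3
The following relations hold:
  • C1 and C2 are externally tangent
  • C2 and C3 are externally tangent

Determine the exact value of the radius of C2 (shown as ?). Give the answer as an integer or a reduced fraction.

5

1. [ext C1·C2]  r_C2² + 36r_C2 − 205 = 0  ⇒  r_C2 = 5 (r>0 drops 1)
2. [ext C2·C3]  r_C2² + (16/3)r_C2 − 155/3 = 0  ⇒  r_C2 = 5 (r>0 drops 1)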